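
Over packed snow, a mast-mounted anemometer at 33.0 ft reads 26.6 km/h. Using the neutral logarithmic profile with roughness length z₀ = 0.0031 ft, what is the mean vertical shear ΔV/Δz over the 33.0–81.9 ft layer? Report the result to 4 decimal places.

0.0533 km/h/ft

Log law: V₂ = V₁ · ln(z₂/z₀)/ln(z₁/z₀) = 26.6 × 10.1819/9.2729 = 29.2075 km/h
ΔV/Δz = (29.2075 − 26.6)/(81.9 − 33.0) = 2.6075/48.9000 = 0.05332 km/h/ft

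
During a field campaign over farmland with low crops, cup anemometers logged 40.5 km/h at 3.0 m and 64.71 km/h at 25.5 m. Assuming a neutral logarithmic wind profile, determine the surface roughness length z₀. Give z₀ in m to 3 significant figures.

z₀ ≈ 0.0836 m

Log law: V(z) ∝ ln(z/z₀). With r = V₁/V₂ = 40.5/64.71 = 0.62587,
r · ln(z₂/z₀) = ln(z₁/z₀) ⇒ ln z₀ = (ln z₁ − r·ln z₂)/(1 − r)
ln z₀ = (1.09861 − 0.62587×3.23868) / 0.37413 = -2.4814
z₀ = exp(-2.4814) = 0.08362 m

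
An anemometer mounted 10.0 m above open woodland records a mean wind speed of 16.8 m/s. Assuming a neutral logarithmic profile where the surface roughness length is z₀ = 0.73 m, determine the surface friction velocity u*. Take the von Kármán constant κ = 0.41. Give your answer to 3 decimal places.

u* ≈ 2.632 m/s

Log law: V(z) = (u*/κ) · ln(z/z₀) ⇒ u* = κ · V / ln(z/z₀)
u* = 0.41 × 16.8 / ln(10.0/0.73) = 0.41 × 16.8 / 2.6173
   = 6.8880 / 2.6173 = 2.6317 m/s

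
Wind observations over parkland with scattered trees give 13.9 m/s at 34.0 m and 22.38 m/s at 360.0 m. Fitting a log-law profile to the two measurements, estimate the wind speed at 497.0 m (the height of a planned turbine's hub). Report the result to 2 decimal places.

23.54 m/s

Log law: V ∝ ln(z/z₀). From the pair, with r = V₁/V₂ = 0.62109,
ln z₀ = (ln z₁ − r·ln z₂)/(1 − r) = (3.5264 − 0.62109×5.8861)/0.37891 = -0.3416 → z₀ = 0.7106 m
V₃ = V₁ · ln(z₃/z₀)/ln(z₁/z₀) = 13.9 × 6.5502/3.8680 = 23.5389 m/s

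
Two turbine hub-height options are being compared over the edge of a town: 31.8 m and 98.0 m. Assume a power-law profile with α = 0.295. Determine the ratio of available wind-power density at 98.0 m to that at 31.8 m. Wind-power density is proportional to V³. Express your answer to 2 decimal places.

Speed ratio: V_B/V_A = (z_B/z_A)^α = (98.0/31.8)^0.295 = (3.0818)^0.295 = 1.39378
Power-density ratio: P_B/P_A = (V_B/V_A)³ = (1.39378)³ = 2.70762

2.71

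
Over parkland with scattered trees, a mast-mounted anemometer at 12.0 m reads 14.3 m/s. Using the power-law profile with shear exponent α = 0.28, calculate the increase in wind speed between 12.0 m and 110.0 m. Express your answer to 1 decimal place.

Power law: V₂ = V₁ · (z₂/z₁)^α = 14.3 × (9.1667)^0.28 = 26.5923 m/s
ΔV = 26.5923 − 14.3 = 12.2923 m/s

12.3 m/s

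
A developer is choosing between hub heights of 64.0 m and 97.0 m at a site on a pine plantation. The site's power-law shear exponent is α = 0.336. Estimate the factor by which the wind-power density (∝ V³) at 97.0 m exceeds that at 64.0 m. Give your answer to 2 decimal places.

1.52

Speed ratio: V_B/V_A = (z_B/z_A)^α = (97.0/64.0)^0.336 = (1.5156)^0.336 = 1.14995
Power-density ratio: P_B/P_A = (V_B/V_A)³ = (1.14995)³ = 1.52068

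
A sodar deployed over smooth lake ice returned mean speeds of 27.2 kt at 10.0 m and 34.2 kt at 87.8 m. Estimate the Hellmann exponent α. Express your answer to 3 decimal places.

Power law: V₂/V₁ = (z₂/z₁)^α ⇒ α = ln(V₂/V₁) / ln(z₂/z₁)
α = ln(34.2/27.2) / ln(87.8/10.0) = ln(1.2574) / ln(8.7800)
  = 0.22901 / 2.17248 = 0.10541

α ≈ 0.105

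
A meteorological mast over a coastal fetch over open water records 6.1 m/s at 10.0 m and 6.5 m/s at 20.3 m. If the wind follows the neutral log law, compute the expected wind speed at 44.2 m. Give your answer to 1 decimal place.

6.9 m/s

Log law: V ∝ ln(z/z₀). From the pair, with r = V₁/V₂ = 0.93846,
ln z₀ = (ln z₁ − r·ln z₂)/(1 − r) = (2.3026 − 0.93846×3.0106)/0.06154 = -8.4950 → z₀ = 0.0002045 m
V₃ = V₁ · ln(z₃/z₀)/ln(z₁/z₀) = 6.1 × 12.2837/10.7975 = 6.9396 m/s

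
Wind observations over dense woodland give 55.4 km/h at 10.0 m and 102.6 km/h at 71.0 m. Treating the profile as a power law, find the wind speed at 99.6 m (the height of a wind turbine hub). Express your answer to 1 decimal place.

114.1 km/h

First find α: α = ln(V₂/V₁)/ln(z₂/z₁) = ln(102.6/55.4)/ln(71.0/10.0) = 0.61626/1.96009 = 0.3144
Extrapolate from 71.0 m to 99.6 m: V₃ = 102.6 × (99.6/71.0)^0.3144 = 102.6 × 1.1123 = 114.1208 km/h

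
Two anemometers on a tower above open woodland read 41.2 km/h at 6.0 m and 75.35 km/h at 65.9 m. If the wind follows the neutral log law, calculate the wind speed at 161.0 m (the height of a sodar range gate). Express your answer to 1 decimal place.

Log law: V ∝ ln(z/z₀). From the pair, with r = V₁/V₂ = 0.54678,
ln z₀ = (ln z₁ − r·ln z₂)/(1 − r) = (1.7918 − 0.54678×4.1881)/0.45322 = -1.0993 → z₀ = 0.3331 m
V₃ = V₁ · ln(z₃/z₀)/ln(z₁/z₀) = 41.2 × 6.1807/2.8911 = 88.0796 km/h

88.1 km/h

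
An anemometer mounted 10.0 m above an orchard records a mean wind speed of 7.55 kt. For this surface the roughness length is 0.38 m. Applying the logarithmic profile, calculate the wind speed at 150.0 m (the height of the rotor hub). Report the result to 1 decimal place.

13.8 kt

Log law: V(z) ∝ ln(z/z₀), so V₂/V₁ = ln(z₂/z₀) / ln(z₁/z₀).
ln(150.0/0.38) = 5.9782, ln(10.0/0.38) = 3.2702
V₂ = 7.55 × 5.9782/3.2702 = 7.55 × 1.8281 = 13.8022 kt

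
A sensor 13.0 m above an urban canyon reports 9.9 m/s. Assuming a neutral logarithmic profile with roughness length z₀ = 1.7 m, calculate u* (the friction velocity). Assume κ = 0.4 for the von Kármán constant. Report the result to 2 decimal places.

Log law: V(z) = (u*/κ) · ln(z/z₀) ⇒ u* = κ · V / ln(z/z₀)
u* = 0.4 × 9.9 / ln(13.0/1.7) = 0.4 × 9.9 / 2.0343
   = 3.9600 / 2.0343 = 1.9466 m/s

u* ≈ 1.95 m/s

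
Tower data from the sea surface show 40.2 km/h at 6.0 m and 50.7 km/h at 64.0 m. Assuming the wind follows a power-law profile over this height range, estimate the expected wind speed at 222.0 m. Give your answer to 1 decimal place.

First find α: α = ln(V₂/V₁)/ln(z₂/z₁) = ln(50.7/40.2)/ln(64.0/6.0) = 0.23206/2.36712 = 0.0980
Extrapolate from 64.0 m to 222.0 m: V₃ = 50.7 × (222.0/64.0)^0.0980 = 50.7 × 1.1297 = 57.2748 km/h

57.3 km/h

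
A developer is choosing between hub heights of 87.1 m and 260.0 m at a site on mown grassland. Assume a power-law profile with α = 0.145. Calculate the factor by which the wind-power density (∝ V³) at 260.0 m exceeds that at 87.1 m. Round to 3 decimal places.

1.609

Speed ratio: V_B/V_A = (z_B/z_A)^α = (260.0/87.1)^0.145 = (2.9851)^0.145 = 1.17184
Power-density ratio: P_B/P_A = (V_B/V_A)³ = (1.17184)³ = 1.60918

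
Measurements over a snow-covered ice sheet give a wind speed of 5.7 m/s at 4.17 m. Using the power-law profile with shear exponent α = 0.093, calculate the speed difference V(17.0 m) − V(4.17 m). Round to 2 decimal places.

0.80 m/s

Power law: V₂ = V₁ · (z₂/z₁)^α = 5.7 × (4.0767)^0.093 = 6.4958 m/s
ΔV = 6.4958 − 5.7 = 0.7958 m/s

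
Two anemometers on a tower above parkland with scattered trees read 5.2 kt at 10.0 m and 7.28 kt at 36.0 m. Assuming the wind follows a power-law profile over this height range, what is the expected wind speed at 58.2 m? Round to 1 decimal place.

First find α: α = ln(V₂/V₁)/ln(z₂/z₁) = ln(7.28/5.2)/ln(36.0/10.0) = 0.33647/1.28093 = 0.2627
Extrapolate from 36.0 m to 58.2 m: V₃ = 7.28 × (58.2/36.0)^0.2627 = 7.28 × 1.1345 = 8.2591 kt

8.3 kt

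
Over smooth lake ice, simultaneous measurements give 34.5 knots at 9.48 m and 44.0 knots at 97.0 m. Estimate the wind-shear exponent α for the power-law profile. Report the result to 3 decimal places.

Power law: V₂/V₁ = (z₂/z₁)^α ⇒ α = ln(V₂/V₁) / ln(z₂/z₁)
α = ln(44.0/34.5) / ln(97.0/9.48) = ln(1.2754) / ln(10.2321)
  = 0.24323 / 2.32553 = 0.10459

α ≈ 0.105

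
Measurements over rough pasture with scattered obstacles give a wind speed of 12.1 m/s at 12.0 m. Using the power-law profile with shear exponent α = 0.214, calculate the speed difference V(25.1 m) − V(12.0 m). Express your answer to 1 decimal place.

Power law: V₂ = V₁ · (z₂/z₁)^α = 12.1 × (2.0917)^0.214 = 14.1700 m/s
ΔV = 14.1700 − 12.1 = 2.0700 m/s

2.1 m/s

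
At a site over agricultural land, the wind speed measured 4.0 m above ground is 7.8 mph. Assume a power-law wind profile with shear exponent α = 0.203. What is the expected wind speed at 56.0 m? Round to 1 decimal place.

13.3 mph

Power-law profile: V₂ = V₁ · (z₂/z₁)^α
V₂ = 7.8 × (56.0/4.0)^0.203 = 7.8 × (14.0000)^0.203
    = 7.8 × 1.7087 = 13.3278 mph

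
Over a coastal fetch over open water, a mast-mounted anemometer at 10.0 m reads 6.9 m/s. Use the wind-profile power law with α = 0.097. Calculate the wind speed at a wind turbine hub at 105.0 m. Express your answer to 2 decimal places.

8.67 m/s

Power-law profile: V₂ = V₁ · (z₂/z₁)^α
V₂ = 6.9 × (105.0/10.0)^0.097 = 6.9 × (10.5000)^0.097
    = 6.9 × 1.2562 = 8.6677 m/s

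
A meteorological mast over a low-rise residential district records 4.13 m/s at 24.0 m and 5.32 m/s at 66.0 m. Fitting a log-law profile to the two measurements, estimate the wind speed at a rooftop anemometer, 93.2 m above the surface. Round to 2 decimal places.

5.73 m/s

Log law: V ∝ ln(z/z₀). From the pair, with r = V₁/V₂ = 0.77632,
ln z₀ = (ln z₁ − r·ln z₂)/(1 − r) = (3.1781 − 0.77632×4.1897)/0.22368 = -0.3328 → z₀ = 0.7169 m
V₃ = V₁ · ln(z₃/z₀)/ln(z₁/z₀) = 4.13 × 4.8675/3.5109 = 5.7260 m/s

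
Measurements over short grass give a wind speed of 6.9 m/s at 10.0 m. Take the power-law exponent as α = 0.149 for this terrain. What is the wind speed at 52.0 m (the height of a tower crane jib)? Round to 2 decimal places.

Power-law profile: V₂ = V₁ · (z₂/z₁)^α
V₂ = 6.9 × (52.0/10.0)^0.149 = 6.9 × (5.2000)^0.149
    = 6.9 × 1.2785 = 8.8213 m/s

8.82 m/s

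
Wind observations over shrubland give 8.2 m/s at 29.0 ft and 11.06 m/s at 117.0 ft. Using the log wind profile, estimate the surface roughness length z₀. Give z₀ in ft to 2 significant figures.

Log law: V(z) ∝ ln(z/z₀). With r = V₁/V₂ = 8.2/11.06 = 0.74141,
r · ln(z₂/z₀) = ln(z₁/z₀) ⇒ ln z₀ = (ln z₁ − r·ln z₂)/(1 − r)
ln z₀ = (3.36730 − 0.74141×4.76217) / 0.25859 = -0.6320
z₀ = exp(-0.6320) = 0.5315 ft

z₀ ≈ 0.53 ft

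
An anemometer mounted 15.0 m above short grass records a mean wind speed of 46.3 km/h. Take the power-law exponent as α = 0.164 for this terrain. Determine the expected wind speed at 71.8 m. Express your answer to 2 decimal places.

59.86 km/h

Power-law profile: V₂ = V₁ · (z₂/z₁)^α
V₂ = 46.3 × (71.8/15.0)^0.164 = 46.3 × (4.7867)^0.164
    = 46.3 × 1.2928 = 59.8558 km/h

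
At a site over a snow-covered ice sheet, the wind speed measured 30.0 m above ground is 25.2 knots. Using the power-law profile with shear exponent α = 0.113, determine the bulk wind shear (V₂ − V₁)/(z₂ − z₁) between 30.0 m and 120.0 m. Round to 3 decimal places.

Power law: V₂ = V₁ · (z₂/z₁)^α = 25.2 × (4.0000)^0.113 = 29.4736 knots
ΔV/Δz = (29.4736 − 25.2)/(120.0 − 30.0) = 4.2736/90.0000 = 0.04748 knots/m

0.047 knots/m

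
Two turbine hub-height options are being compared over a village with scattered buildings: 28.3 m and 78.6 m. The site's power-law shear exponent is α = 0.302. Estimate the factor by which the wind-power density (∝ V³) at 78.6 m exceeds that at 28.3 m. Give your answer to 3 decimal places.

Speed ratio: V_B/V_A = (z_B/z_A)^α = (78.6/28.3)^0.302 = (2.7774)^0.302 = 1.36138
Power-density ratio: P_B/P_A = (V_B/V_A)³ = (1.36138)³ = 2.52310

2.523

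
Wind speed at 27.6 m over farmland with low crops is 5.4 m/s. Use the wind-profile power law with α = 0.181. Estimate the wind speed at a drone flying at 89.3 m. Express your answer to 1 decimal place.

Power-law profile: V₂ = V₁ · (z₂/z₁)^α
V₂ = 5.4 × (89.3/27.6)^0.181 = 5.4 × (3.2355)^0.181
    = 5.4 × 1.2368 = 6.6787 m/s

6.7 m/s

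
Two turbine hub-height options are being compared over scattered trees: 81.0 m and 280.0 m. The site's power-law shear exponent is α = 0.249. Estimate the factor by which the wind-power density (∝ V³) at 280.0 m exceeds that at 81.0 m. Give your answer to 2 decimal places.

Speed ratio: V_B/V_A = (z_B/z_A)^α = (280.0/81.0)^0.249 = (3.4568)^0.249 = 1.36185
Power-density ratio: P_B/P_A = (V_B/V_A)³ = (1.36185)³ = 2.52574

2.53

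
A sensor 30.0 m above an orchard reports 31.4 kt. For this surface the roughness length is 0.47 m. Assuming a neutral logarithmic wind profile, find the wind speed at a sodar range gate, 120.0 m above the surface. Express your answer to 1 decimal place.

Log law: V(z) ∝ ln(z/z₀), so V₂/V₁ = ln(z₂/z₀) / ln(z₁/z₀).
ln(120.0/0.47) = 5.5425, ln(30.0/0.47) = 4.1562
V₂ = 31.4 × 5.5425/4.1562 = 31.4 × 1.3335 = 41.8734 kt

41.9 kt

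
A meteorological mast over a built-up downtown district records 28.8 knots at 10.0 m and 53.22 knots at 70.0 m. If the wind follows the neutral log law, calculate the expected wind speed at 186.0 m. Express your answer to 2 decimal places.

Log law: V ∝ ln(z/z₀). From the pair, with r = V₁/V₂ = 0.54115,
ln z₀ = (ln z₁ − r·ln z₂)/(1 − r) = (2.3026 − 0.54115×4.2485)/0.45885 = 0.0077 → z₀ = 1.008 m
V₃ = V₁ · ln(z₃/z₀)/ln(z₁/z₀) = 28.8 × 5.2181/2.2949 = 65.4839 knots

65.48 knots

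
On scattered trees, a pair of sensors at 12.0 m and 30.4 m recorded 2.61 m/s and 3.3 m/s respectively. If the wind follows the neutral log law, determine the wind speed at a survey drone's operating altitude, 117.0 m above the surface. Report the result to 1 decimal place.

Log law: V ∝ ln(z/z₀). From the pair, with r = V₁/V₂ = 0.79091,
ln z₀ = (ln z₁ − r·ln z₂)/(1 − r) = (2.4849 − 0.79091×3.4144)/0.20909 = -1.0312 → z₀ = 0.3566 m
V₃ = V₁ · ln(z₃/z₀)/ln(z₁/z₀) = 2.61 × 5.7933/3.5161 = 4.3004 m/s

4.3 m/s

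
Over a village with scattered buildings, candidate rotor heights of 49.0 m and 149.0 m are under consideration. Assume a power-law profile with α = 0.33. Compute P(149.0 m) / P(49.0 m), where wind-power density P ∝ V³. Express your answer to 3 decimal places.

Speed ratio: V_B/V_A = (z_B/z_A)^α = (149.0/49.0)^0.33 = (3.0408)^0.33 = 1.44340
Power-density ratio: P_B/P_A = (V_B/V_A)³ = (1.44340)³ = 3.00719

3.007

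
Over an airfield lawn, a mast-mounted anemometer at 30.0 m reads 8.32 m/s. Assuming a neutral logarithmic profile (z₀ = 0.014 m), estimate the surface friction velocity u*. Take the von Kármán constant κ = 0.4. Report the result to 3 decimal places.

Log law: V(z) = (u*/κ) · ln(z/z₀) ⇒ u* = κ · V / ln(z/z₀)
u* = 0.4 × 8.32 / ln(30.0/0.014) = 0.4 × 8.32 / 7.6699
   = 3.3280 / 7.6699 = 0.4339 m/s

u* ≈ 0.434 m/s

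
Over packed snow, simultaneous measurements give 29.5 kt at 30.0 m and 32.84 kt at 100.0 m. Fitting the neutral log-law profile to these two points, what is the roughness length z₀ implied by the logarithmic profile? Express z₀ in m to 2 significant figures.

z₀ ≈ 0.00072 m

Log law: V(z) ∝ ln(z/z₀). With r = V₁/V₂ = 29.5/32.84 = 0.89829,
r · ln(z₂/z₀) = ln(z₁/z₀) ⇒ ln z₀ = (ln z₁ − r·ln z₂)/(1 − r)
ln z₀ = (3.40120 − 0.89829×4.60517) / 0.10171 = -7.2327
z₀ = exp(-7.2327) = 0.0007226 m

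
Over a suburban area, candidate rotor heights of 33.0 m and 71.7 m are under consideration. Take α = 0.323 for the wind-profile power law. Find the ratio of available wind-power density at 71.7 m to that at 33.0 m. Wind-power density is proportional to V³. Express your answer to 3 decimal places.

Speed ratio: V_B/V_A = (z_B/z_A)^α = (71.7/33.0)^0.323 = (2.1727)^0.323 = 1.28485
Power-density ratio: P_B/P_A = (V_B/V_A)³ = (1.28485)³ = 2.12108

2.121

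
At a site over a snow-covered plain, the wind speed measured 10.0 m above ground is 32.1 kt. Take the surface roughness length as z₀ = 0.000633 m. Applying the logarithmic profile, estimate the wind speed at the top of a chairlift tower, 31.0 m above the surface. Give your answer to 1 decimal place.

35.9 kt

Log law: V(z) ∝ ln(z/z₀), so V₂/V₁ = ln(z₂/z₀) / ln(z₁/z₀).
ln(31.0/0.000633) = 10.7990, ln(10.0/0.000633) = 9.6676
V₂ = 32.1 × 10.7990/9.6676 = 32.1 × 1.1170 = 35.8567 kt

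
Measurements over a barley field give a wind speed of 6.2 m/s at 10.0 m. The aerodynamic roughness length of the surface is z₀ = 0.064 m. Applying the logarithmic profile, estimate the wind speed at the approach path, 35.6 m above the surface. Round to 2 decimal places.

7.76 m/s

Log law: V(z) ∝ ln(z/z₀), so V₂/V₁ = ln(z₂/z₀) / ln(z₁/z₀).
ln(35.6/0.064) = 6.3212, ln(10.0/0.064) = 5.0515
V₂ = 6.2 × 6.3212/5.0515 = 6.2 × 1.2514 = 7.7585 m/s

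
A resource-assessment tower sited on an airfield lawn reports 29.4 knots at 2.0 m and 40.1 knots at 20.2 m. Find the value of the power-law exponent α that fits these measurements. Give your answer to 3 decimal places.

α ≈ 0.134

Power law: V₂/V₁ = (z₂/z₁)^α ⇒ α = ln(V₂/V₁) / ln(z₂/z₁)
α = ln(40.1/29.4) / ln(20.2/2.0) = ln(1.3639) / ln(10.1000)
  = 0.31038 / 2.31254 = 0.13422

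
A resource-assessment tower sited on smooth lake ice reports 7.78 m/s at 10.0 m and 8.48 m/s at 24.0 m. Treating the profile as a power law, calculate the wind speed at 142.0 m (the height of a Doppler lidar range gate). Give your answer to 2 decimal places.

First find α: α = ln(V₂/V₁)/ln(z₂/z₁) = ln(8.48/7.78)/ln(24.0/10.0) = 0.08615/0.87547 = 0.0984
Extrapolate from 24.0 m to 142.0 m: V₃ = 8.48 × (142.0/24.0)^0.0984 = 8.48 × 1.1912 = 10.1013 m/s

10.10 m/s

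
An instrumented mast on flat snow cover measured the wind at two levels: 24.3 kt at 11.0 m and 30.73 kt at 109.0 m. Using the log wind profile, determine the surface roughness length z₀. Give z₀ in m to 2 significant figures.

z₀ ≈ 0.0019 m

Log law: V(z) ∝ ln(z/z₀). With r = V₁/V₂ = 24.3/30.73 = 0.79076,
r · ln(z₂/z₀) = ln(z₁/z₀) ⇒ ln z₀ = (ln z₁ − r·ln z₂)/(1 − r)
ln z₀ = (2.39790 − 0.79076×4.69135) / 0.20924 = -6.2694
z₀ = exp(-6.2694) = 0.001893 m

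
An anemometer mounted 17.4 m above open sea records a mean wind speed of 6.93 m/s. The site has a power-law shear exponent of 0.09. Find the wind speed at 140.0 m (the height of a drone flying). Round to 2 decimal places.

Power-law profile: V₂ = V₁ · (z₂/z₁)^α
V₂ = 6.93 × (140.0/17.4)^0.09 = 6.93 × (8.0460)^0.09
    = 6.93 × 1.2064 = 8.3606 m/s

8.36 m/s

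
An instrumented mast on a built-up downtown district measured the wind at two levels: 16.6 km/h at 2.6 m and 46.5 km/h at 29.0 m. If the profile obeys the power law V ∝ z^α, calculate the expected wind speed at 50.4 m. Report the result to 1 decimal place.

First find α: α = ln(V₂/V₁)/ln(z₂/z₁) = ln(46.5/16.6)/ln(29.0/2.6) = 1.03005/2.41178 = 0.4271
Extrapolate from 29.0 m to 50.4 m: V₃ = 46.5 × (50.4/29.0)^0.4271 = 46.5 × 1.2662 = 58.8801 km/h

58.9 km/h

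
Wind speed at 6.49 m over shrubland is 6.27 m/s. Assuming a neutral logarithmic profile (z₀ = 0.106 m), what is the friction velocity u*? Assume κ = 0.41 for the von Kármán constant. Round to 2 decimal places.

Log law: V(z) = (u*/κ) · ln(z/z₀) ⇒ u* = κ · V / ln(z/z₀)
u* = 0.41 × 6.27 / ln(6.49/0.106) = 0.41 × 6.27 / 4.1146
   = 2.5707 / 4.1146 = 0.6248 m/s

u* ≈ 0.62 m/s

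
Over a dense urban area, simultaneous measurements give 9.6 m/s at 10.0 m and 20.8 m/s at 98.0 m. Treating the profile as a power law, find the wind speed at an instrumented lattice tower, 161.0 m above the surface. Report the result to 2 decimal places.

24.61 m/s

First find α: α = ln(V₂/V₁)/ln(z₂/z₁) = ln(20.8/9.6)/ln(98.0/10.0) = 0.77319/2.28238 = 0.3388
Extrapolate from 98.0 m to 161.0 m: V₃ = 20.8 × (161.0/98.0)^0.3388 = 20.8 × 1.1831 = 24.6094 m/s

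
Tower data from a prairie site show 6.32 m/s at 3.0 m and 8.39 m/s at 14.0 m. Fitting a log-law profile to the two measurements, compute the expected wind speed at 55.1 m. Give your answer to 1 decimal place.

Log law: V ∝ ln(z/z₀). From the pair, with r = V₁/V₂ = 0.75328,
ln z₀ = (ln z₁ − r·ln z₂)/(1 − r) = (1.0986 − 0.75328×2.6391)/0.24672 = -3.6046 → z₀ = 0.02720 m
V₃ = V₁ · ln(z₃/z₀)/ln(z₁/z₀) = 6.32 × 7.6137/4.7032 = 10.2311 m/s

10.2 m/s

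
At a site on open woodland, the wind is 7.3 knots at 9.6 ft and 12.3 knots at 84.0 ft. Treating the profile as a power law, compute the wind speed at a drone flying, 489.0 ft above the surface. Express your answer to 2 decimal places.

18.79 knots

First find α: α = ln(V₂/V₁)/ln(z₂/z₁) = ln(12.3/7.3)/ln(84.0/9.6) = 0.52172/2.16905 = 0.2405
Extrapolate from 84.0 ft to 489.0 ft: V₃ = 12.3 × (489.0/84.0)^0.2405 = 12.3 × 1.5276 = 18.7896 knots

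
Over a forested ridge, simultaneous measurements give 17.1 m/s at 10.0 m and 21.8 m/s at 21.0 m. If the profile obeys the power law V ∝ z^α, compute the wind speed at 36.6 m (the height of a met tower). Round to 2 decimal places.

26.15 m/s

First find α: α = ln(V₂/V₁)/ln(z₂/z₁) = ln(21.8/17.1)/ln(21.0/10.0) = 0.24283/0.74194 = 0.3273
Extrapolate from 21.0 m to 36.6 m: V₃ = 21.8 × (36.6/21.0)^0.3273 = 21.8 × 1.1994 = 26.1469 m/s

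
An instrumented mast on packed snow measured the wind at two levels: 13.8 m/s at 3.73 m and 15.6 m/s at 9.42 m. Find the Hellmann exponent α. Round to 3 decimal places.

α ≈ 0.132

Power law: V₂/V₁ = (z₂/z₁)^α ⇒ α = ln(V₂/V₁) / ln(z₂/z₁)
α = ln(15.6/13.8) / ln(9.42/3.73) = ln(1.1304) / ln(2.5255)
  = 0.12260 / 0.92643 = 0.13234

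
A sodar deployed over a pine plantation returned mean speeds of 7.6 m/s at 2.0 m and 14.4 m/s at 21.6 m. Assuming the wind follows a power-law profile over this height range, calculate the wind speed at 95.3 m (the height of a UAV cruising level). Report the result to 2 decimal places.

First find α: α = ln(V₂/V₁)/ln(z₂/z₁) = ln(14.4/7.6)/ln(21.6/2.0) = 0.63908/2.37955 = 0.2686
Extrapolate from 21.6 m to 95.3 m: V₃ = 14.4 × (95.3/21.6)^0.2686 = 14.4 × 1.4898 = 21.4533 m/s

21.45 m/s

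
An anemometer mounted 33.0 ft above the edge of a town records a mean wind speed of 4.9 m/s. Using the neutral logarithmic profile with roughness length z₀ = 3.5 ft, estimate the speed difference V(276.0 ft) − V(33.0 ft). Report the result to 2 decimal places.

4.64 m/s

Log law: V₂ = V₁ · ln(z₂/z₀)/ln(z₁/z₀) = 4.9 × 4.3676/2.2437 = 9.5383 m/s
ΔV = 9.5383 − 4.9 = 4.6383 m/s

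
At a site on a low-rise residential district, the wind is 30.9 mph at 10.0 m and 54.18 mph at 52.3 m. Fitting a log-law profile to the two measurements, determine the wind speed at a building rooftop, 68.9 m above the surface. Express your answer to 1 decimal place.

58.1 mph

Log law: V ∝ ln(z/z₀). From the pair, with r = V₁/V₂ = 0.57032,
ln z₀ = (ln z₁ − r·ln z₂)/(1 − r) = (2.3026 − 0.57032×3.9570)/0.42968 = 0.1067 → z₀ = 1.113 m
V₃ = V₁ · ln(z₃/z₀)/ln(z₁/z₀) = 30.9 × 4.1260/2.1959 = 58.0589 mph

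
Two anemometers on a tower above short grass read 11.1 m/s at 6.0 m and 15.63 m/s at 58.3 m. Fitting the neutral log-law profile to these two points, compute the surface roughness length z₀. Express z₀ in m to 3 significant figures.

z₀ ≈ 0.0228 m

Log law: V(z) ∝ ln(z/z₀). With r = V₁/V₂ = 11.1/15.63 = 0.71017,
r · ln(z₂/z₀) = ln(z₁/z₀) ⇒ ln z₀ = (ln z₁ − r·ln z₂)/(1 − r)
ln z₀ = (1.79176 − 0.71017×4.06560) / 0.28983 = -3.7799
z₀ = exp(-3.7799) = 0.02282 m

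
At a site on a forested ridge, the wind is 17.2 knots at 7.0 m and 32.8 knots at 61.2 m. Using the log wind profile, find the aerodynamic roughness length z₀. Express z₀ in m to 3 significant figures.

z₀ ≈ 0.641 m

Log law: V(z) ∝ ln(z/z₀). With r = V₁/V₂ = 17.2/32.8 = 0.52439,
r · ln(z₂/z₀) = ln(z₁/z₀) ⇒ ln z₀ = (ln z₁ − r·ln z₂)/(1 − r)
ln z₀ = (1.94591 − 0.52439×4.11415) / 0.47561 = -0.4447
z₀ = exp(-0.4447) = 0.6410 m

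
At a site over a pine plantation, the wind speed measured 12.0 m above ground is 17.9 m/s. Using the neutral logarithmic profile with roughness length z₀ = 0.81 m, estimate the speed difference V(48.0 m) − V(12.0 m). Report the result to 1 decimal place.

9.2 m/s

Log law: V₂ = V₁ · ln(z₂/z₀)/ln(z₁/z₀) = 17.9 × 4.0819/2.6956 = 27.1055 m/s
ΔV = 27.1055 − 17.9 = 9.2055 m/s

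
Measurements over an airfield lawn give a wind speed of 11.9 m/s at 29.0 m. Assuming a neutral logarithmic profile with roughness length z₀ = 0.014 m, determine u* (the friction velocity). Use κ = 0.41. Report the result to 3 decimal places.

Log law: V(z) = (u*/κ) · ln(z/z₀) ⇒ u* = κ · V / ln(z/z₀)
u* = 0.41 × 11.9 / ln(29.0/0.014) = 0.41 × 11.9 / 7.6360
   = 4.8790 / 7.6360 = 0.6389 m/s

u* ≈ 0.639 m/s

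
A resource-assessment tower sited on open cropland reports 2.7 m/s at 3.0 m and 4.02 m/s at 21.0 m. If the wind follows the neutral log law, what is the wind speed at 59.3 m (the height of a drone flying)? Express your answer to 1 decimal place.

Log law: V ∝ ln(z/z₀). From the pair, with r = V₁/V₂ = 0.67164,
ln z₀ = (ln z₁ − r·ln z₂)/(1 − r) = (1.0986 − 0.67164×3.0445)/0.32836 = -2.8817 → z₀ = 0.05604 m
V₃ = V₁ · ln(z₃/z₀)/ln(z₁/z₀) = 2.7 × 6.9643/3.9803 = 4.7242 m/s

4.7 m/s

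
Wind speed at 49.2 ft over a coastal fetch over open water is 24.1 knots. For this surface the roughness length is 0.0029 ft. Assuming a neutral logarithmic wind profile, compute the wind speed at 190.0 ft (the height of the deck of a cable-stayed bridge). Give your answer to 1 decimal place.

Log law: V(z) ∝ ln(z/z₀), so V₂/V₁ = ln(z₂/z₀) / ln(z₁/z₀).
ln(190.0/0.0029) = 11.0901, ln(49.2/0.0029) = 9.7389
V₂ = 24.1 × 11.0901/9.7389 = 24.1 × 1.1387 = 27.4435 knots

27.4 knots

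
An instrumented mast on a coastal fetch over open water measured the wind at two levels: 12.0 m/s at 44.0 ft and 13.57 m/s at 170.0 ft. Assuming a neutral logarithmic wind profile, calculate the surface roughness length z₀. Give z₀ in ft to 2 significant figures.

Log law: V(z) ∝ ln(z/z₀). With r = V₁/V₂ = 12.0/13.57 = 0.88430,
r · ln(z₂/z₀) = ln(z₁/z₀) ⇒ ln z₀ = (ln z₁ − r·ln z₂)/(1 − r)
ln z₀ = (3.78419 − 0.88430×5.13580) / 0.11570 = -6.5466
z₀ = exp(-6.5466) = 0.001435 ft

z₀ ≈ 0.0014 ft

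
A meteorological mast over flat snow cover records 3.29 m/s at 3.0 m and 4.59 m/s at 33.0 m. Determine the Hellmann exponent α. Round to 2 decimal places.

α ≈ 0.14

Power law: V₂/V₁ = (z₂/z₁)^α ⇒ α = ln(V₂/V₁) / ln(z₂/z₁)
α = ln(4.59/3.29) / ln(33.0/3.0) = ln(1.3951) / ln(11.0000)
  = 0.33299 / 2.39790 = 0.13887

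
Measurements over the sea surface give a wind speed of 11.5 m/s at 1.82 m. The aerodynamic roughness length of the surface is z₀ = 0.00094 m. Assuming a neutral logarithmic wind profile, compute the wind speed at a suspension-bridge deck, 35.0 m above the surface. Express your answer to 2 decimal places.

15.99 m/s

Log law: V(z) ∝ ln(z/z₀), so V₂/V₁ = ln(z₂/z₀) / ln(z₁/z₀).
ln(35.0/0.00094) = 10.5250, ln(1.82/0.00094) = 7.5685
V₂ = 11.5 × 10.5250/7.5685 = 11.5 × 1.3906 = 15.9923 m/s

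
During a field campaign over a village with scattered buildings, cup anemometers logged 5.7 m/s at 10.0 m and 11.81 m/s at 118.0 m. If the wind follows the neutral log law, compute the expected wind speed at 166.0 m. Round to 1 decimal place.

Log law: V ∝ ln(z/z₀). From the pair, with r = V₁/V₂ = 0.48264,
ln z₀ = (ln z₁ − r·ln z₂)/(1 − r) = (2.3026 − 0.48264×4.7707)/0.51736 = 0.0001 → z₀ = 1.000 m
V₃ = V₁ · ln(z₃/z₀)/ln(z₁/z₀) = 5.7 × 5.1119/2.3025 = 12.6549 m/s

12.7 m/s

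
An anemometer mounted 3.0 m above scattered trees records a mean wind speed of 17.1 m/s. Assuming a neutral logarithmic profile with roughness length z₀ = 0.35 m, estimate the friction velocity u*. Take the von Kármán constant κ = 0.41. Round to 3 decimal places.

u* ≈ 3.263 m/s

Log law: V(z) = (u*/κ) · ln(z/z₀) ⇒ u* = κ · V / ln(z/z₀)
u* = 0.41 × 17.1 / ln(3.0/0.35) = 0.41 × 17.1 / 2.1484
   = 7.0110 / 2.1484 = 3.2633 m/s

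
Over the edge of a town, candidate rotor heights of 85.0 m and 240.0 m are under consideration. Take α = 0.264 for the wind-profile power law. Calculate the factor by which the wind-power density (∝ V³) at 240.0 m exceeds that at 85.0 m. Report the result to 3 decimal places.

2.275

Speed ratio: V_B/V_A = (z_B/z_A)^α = (240.0/85.0)^0.264 = (2.8235)^0.264 = 1.31525
Power-density ratio: P_B/P_A = (V_B/V_A)³ = (1.31525)³ = 2.27524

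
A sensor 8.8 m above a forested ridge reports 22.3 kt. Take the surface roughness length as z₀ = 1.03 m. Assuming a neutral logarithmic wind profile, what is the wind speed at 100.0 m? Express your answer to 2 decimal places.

Log law: V(z) ∝ ln(z/z₀), so V₂/V₁ = ln(z₂/z₀) / ln(z₁/z₀).
ln(100.0/1.03) = 4.5756, ln(8.8/1.03) = 2.1452
V₂ = 22.3 × 4.5756/2.1452 = 22.3 × 2.1330 = 47.5650 kt

47.57 kt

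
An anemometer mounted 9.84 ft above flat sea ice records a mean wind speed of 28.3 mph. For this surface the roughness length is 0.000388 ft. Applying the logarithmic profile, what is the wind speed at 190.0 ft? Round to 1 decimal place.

Log law: V(z) ∝ ln(z/z₀), so V₂/V₁ = ln(z₂/z₀) / ln(z₁/z₀).
ln(190.0/0.000388) = 13.1015, ln(9.84/0.000388) = 10.1410
V₂ = 28.3 × 13.1015/10.1410 = 28.3 × 1.2919 = 36.5619 mph

36.6 mph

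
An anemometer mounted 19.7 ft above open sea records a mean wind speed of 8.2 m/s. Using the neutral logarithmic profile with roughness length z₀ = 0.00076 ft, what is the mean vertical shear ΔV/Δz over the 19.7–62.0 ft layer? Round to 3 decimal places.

Log law: V₂ = V₁ · ln(z₂/z₀)/ln(z₁/z₀) = 8.2 × 11.3093/10.1628 = 9.1251 m/s
ΔV/Δz = (9.1251 − 8.2)/(62.0 − 19.7) = 0.9251/42.3000 = 0.02187 m/s/ft

0.022 m/s/ft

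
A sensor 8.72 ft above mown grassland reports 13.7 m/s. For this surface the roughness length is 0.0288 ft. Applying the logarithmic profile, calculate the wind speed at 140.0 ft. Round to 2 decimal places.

20.36 m/s

Log law: V(z) ∝ ln(z/z₀), so V₂/V₁ = ln(z₂/z₀) / ln(z₁/z₀).
ln(140.0/0.0288) = 8.4890, ln(8.72/0.0288) = 5.7130
V₂ = 13.7 × 8.4890/5.7130 = 13.7 × 1.4859 = 20.3570 m/s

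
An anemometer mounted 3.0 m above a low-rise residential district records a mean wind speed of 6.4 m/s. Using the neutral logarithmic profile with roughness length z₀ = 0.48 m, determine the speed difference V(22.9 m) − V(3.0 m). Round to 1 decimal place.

7.1 m/s

Log law: V₂ = V₁ · ln(z₂/z₀)/ln(z₁/z₀) = 6.4 × 3.8651/1.8326 = 13.4983 m/s
ΔV = 13.4983 − 6.4 = 7.0983 m/s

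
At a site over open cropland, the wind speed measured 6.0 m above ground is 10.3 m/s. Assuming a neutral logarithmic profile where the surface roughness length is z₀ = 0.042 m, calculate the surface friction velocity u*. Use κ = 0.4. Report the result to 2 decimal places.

Log law: V(z) = (u*/κ) · ln(z/z₀) ⇒ u* = κ · V / ln(z/z₀)
u* = 0.4 × 10.3 / ln(6.0/0.042) = 0.4 × 10.3 / 4.9618
   = 4.1200 / 4.9618 = 0.8303 m/s

u* ≈ 0.83 m/s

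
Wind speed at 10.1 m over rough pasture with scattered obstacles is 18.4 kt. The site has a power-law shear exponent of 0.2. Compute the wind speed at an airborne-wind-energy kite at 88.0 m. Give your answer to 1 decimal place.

28.4 kt

Power-law profile: V₂ = V₁ · (z₂/z₁)^α
V₂ = 18.4 × (88.0/10.1)^0.2 = 18.4 × (8.7129)^0.2
    = 18.4 × 1.5418 = 28.3694 kt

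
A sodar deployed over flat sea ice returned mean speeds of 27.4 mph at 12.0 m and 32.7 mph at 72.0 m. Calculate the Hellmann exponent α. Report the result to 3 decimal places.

α ≈ 0.099

Power law: V₂/V₁ = (z₂/z₁)^α ⇒ α = ln(V₂/V₁) / ln(z₂/z₁)
α = ln(32.7/27.4) / ln(72.0/12.0) = ln(1.1934) / ln(6.0000)
  = 0.17683 / 1.79176 = 0.09869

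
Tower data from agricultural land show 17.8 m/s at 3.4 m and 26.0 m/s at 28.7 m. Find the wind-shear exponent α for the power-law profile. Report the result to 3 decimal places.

Power law: V₂/V₁ = (z₂/z₁)^α ⇒ α = ln(V₂/V₁) / ln(z₂/z₁)
α = ln(26.0/17.8) / ln(28.7/3.4) = ln(1.4607) / ln(8.4412)
  = 0.37890 / 2.13312 = 0.17763

α ≈ 0.178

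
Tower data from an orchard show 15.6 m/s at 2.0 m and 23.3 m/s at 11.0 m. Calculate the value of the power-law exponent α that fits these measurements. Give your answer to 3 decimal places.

α ≈ 0.235

Power law: V₂/V₁ = (z₂/z₁)^α ⇒ α = ln(V₂/V₁) / ln(z₂/z₁)
α = ln(23.3/15.6) / ln(11.0/2.0) = ln(1.4936) / ln(5.5000)
  = 0.40118 / 1.70475 = 0.23533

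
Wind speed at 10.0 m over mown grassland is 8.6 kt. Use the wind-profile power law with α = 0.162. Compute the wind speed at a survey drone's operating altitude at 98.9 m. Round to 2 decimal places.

Power-law profile: V₂ = V₁ · (z₂/z₁)^α
V₂ = 8.6 × (98.9/10.0)^0.162 = 8.6 × (9.8900)^0.162
    = 8.6 × 1.4495 = 12.4658 kt

12.47 kt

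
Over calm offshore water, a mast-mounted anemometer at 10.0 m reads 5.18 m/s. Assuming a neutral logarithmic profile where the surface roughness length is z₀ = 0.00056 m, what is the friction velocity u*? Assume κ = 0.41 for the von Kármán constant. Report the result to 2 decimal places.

Log law: V(z) = (u*/κ) · ln(z/z₀) ⇒ u* = κ · V / ln(z/z₀)
u* = 0.41 × 5.18 / ln(10.0/0.00056) = 0.41 × 5.18 / 9.7902
   = 2.1238 / 9.7902 = 0.2169 m/s

u* ≈ 0.22 m/s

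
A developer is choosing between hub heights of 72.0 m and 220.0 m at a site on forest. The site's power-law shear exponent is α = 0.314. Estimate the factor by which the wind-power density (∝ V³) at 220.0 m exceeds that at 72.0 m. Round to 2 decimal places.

2.86

Speed ratio: V_B/V_A = (z_B/z_A)^α = (220.0/72.0)^0.314 = (3.0556)^0.314 = 1.42010
Power-density ratio: P_B/P_A = (V_B/V_A)³ = (1.42010)³ = 2.86388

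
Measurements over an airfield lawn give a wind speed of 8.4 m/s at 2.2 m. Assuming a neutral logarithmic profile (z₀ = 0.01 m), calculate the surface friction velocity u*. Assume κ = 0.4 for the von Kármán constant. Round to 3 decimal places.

Log law: V(z) = (u*/κ) · ln(z/z₀) ⇒ u* = κ · V / ln(z/z₀)
u* = 0.4 × 8.4 / ln(2.2/0.01) = 0.4 × 8.4 / 5.3936
   = 3.3600 / 5.3936 = 0.6230 m/s

u* ≈ 0.623 m/s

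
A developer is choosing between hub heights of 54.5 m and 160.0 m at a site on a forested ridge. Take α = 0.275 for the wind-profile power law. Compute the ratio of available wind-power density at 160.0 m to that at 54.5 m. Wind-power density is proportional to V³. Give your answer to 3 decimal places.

2.431

Speed ratio: V_B/V_A = (z_B/z_A)^α = (160.0/54.5)^0.275 = (2.9358)^0.275 = 1.34470
Power-density ratio: P_B/P_A = (V_B/V_A)³ = (1.34470)³ = 2.43149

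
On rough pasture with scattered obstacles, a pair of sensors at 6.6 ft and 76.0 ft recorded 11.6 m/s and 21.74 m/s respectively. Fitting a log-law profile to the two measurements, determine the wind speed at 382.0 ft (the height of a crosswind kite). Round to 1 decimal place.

28.4 m/s

Log law: V ∝ ln(z/z₀). From the pair, with r = V₁/V₂ = 0.53358,
ln z₀ = (ln z₁ − r·ln z₂)/(1 − r) = (1.8871 − 0.53358×4.3307)/0.46642 = -0.9084 → z₀ = 0.4032 ft
V₃ = V₁ · ln(z₃/z₀)/ln(z₁/z₀) = 11.6 × 6.8539/2.7955 = 28.4402 m/s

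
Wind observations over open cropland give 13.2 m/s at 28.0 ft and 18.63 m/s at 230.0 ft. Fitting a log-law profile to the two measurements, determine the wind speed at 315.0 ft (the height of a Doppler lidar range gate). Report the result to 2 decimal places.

19.44 m/s

Log law: V ∝ ln(z/z₀). From the pair, with r = V₁/V₂ = 0.70853,
ln z₀ = (ln z₁ − r·ln z₂)/(1 − r) = (3.3322 − 0.70853×5.4381)/0.29147 = -1.7870 → z₀ = 0.1675 ft
V₃ = V₁ · ln(z₃/z₀)/ln(z₁/z₀) = 13.2 × 7.5396/5.1193 = 19.4409 m/s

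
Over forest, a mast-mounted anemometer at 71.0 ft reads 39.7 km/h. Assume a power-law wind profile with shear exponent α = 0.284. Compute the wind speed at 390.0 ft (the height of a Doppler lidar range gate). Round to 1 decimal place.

Power-law profile: V₂ = V₁ · (z₂/z₁)^α
V₂ = 39.7 × (390.0/71.0)^0.284 = 39.7 × (5.4930)^0.284
    = 39.7 × 1.6222 = 64.4014 km/h

64.4 km/h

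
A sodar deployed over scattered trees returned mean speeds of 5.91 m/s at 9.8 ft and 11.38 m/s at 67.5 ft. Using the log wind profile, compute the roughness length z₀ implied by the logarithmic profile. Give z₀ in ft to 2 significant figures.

Log law: V(z) ∝ ln(z/z₀). With r = V₁/V₂ = 5.91/11.38 = 0.51933,
r · ln(z₂/z₀) = ln(z₁/z₀) ⇒ ln z₀ = (ln z₁ − r·ln z₂)/(1 − r)
ln z₀ = (2.28238 − 0.51933×4.21213) / 0.48067 = 0.1974
z₀ = exp(0.1974) = 1.218 ft

z₀ ≈ 1.2 ft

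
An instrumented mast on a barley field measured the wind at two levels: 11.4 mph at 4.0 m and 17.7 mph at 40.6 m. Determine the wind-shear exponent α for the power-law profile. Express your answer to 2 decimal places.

α ≈ 0.19

Power law: V₂/V₁ = (z₂/z₁)^α ⇒ α = ln(V₂/V₁) / ln(z₂/z₁)
α = ln(17.7/11.4) / ln(40.6/4.0) = ln(1.5526) / ln(10.1500)
  = 0.43995 / 2.31747 = 0.18984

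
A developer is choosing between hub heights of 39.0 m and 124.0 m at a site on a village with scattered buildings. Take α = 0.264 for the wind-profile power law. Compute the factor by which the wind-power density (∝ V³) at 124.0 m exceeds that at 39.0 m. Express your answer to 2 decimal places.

Speed ratio: V_B/V_A = (z_B/z_A)^α = (124.0/39.0)^0.264 = (3.1795)^0.264 = 1.35713
Power-density ratio: P_B/P_A = (V_B/V_A)³ = (1.35713)³ = 2.49958

2.50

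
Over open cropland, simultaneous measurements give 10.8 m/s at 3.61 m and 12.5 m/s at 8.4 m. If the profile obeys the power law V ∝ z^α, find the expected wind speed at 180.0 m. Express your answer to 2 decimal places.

21.25 m/s

First find α: α = ln(V₂/V₁)/ln(z₂/z₁) = ln(12.5/10.8)/ln(8.4/3.61) = 0.14618/0.84452 = 0.1731
Extrapolate from 8.4 m to 180.0 m: V₃ = 12.5 × (180.0/8.4)^0.1731 = 12.5 × 1.6998 = 21.2470 m/s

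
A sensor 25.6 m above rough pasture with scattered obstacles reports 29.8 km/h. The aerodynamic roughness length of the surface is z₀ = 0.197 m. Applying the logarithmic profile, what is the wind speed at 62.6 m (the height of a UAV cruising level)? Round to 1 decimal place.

35.3 km/h

Log law: V(z) ∝ ln(z/z₀), so V₂/V₁ = ln(z₂/z₀) / ln(z₁/z₀).
ln(62.6/0.197) = 5.7613, ln(25.6/0.197) = 4.8671
V₂ = 29.8 × 5.7613/4.8671 = 29.8 × 1.1837 = 35.2747 km/h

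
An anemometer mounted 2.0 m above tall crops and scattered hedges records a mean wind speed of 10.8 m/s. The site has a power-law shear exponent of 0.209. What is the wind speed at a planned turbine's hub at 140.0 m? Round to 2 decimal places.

Power-law profile: V₂ = V₁ · (z₂/z₁)^α
V₂ = 10.8 × (140.0/2.0)^0.209 = 10.8 × (70.0000)^0.209
    = 10.8 × 2.4301 = 26.2452 m/s

26.25 m/s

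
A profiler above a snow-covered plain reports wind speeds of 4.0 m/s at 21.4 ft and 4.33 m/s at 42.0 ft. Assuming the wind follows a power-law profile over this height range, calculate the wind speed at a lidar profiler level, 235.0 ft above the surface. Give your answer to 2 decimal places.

5.30 m/s

First find α: α = ln(V₂/V₁)/ln(z₂/z₁) = ln(4.33/4.0)/ln(42.0/21.4) = 0.07927/0.67428 = 0.1176
Extrapolate from 42.0 ft to 235.0 ft: V₃ = 4.33 × (235.0/42.0)^0.1176 = 4.33 × 1.2244 = 5.3016 m/s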